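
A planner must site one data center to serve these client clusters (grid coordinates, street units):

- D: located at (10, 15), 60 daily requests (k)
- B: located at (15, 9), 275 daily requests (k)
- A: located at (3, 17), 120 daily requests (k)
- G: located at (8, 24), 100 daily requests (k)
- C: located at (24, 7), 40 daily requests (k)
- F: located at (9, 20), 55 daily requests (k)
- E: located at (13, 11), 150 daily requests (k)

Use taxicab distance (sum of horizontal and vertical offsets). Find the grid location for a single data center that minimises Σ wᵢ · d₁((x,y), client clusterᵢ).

Manhattan distance separates: Σwᵢ(|x−xᵢ|+|y−yᵢ|) = Σwᵢ|x−xᵢ| + Σwᵢ|y−yᵢ|, so x and y are optimised independently as 1-D weighted medians.
Total weight W = 800; half = 400.
x-coordinate, sorted with cumulative weight:
  x=3 (A, w=120) cum 120
  x=8 (G, w=100) cum 220
  x=9 (F, w=55) cum 275
  x=10 (D, w=60) cum 335
  x=13 (E, w=150) cum 485  ← median
  x=15 (B, w=275) cum 760
  x=24 (C, w=40) cum 800
⇒ x* = 13
y-coordinate, sorted with cumulative weight:
  y=7 (C, w=40) cum 40
  y=9 (B, w=275) cum 315
  y=11 (E, w=150) cum 465  ← median
  y=15 (D, w=60) cum 525
  y=17 (A, w=120) cum 645
  y=20 (F, w=55) cum 700
  y=24 (G, w=100) cum 800
⇒ y* = 11

(13, 11)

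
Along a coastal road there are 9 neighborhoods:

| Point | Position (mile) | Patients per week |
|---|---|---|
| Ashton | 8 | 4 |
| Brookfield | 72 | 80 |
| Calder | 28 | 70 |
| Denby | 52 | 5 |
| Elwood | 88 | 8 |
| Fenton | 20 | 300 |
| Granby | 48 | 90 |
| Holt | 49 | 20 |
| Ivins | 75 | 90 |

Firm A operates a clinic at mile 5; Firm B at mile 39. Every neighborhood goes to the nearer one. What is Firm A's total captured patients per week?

The indifferent point is the midpoint (5+39)/2 = 22; neighborhoods left of it (closer to Firm A at 5) go to Firm A, those right go to Firm B.
  Ashton at 8 (w=4) → Firm A
  Fenton at 20 (w=300) → Firm A
  Calder at 28 (w=70) → Firm B
  Granby at 48 (w=90) → Firm B
  Holt at 49 (w=20) → Firm B
  Denby at 52 (w=5) → Firm B
  Brookfield at 72 (w=80) → Firm B
  Ivins at 75 (w=90) → Firm B
  Elwood at 88 (w=8) → Firm B
Firm A captures 304; Firm B captures 363.

304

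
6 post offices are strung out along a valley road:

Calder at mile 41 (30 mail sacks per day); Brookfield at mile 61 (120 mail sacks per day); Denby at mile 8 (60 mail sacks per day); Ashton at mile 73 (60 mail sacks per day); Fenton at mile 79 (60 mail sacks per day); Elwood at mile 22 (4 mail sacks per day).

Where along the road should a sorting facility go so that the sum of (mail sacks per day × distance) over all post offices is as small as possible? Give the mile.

x = 61

For a sum of weighted absolute distances on a line, the optimum is the weighted median (not the mean). Total weight W = 334; half-weight = 167.
Sort by position and accumulate weight:
  mile 8 (Denby, w=60) → cum 60
  mile 22 (Elwood, w=4) → cum 64
  mile 41 (Calder, w=30) → cum 94
  mile 61 (Brookfield, w=120) → cum 214  ≥ 167 → median here
  mile 73 (Ashton, w=60) → cum 274
  mile 79 (Fenton, w=60) → cum 334
Optimal location: mile 61.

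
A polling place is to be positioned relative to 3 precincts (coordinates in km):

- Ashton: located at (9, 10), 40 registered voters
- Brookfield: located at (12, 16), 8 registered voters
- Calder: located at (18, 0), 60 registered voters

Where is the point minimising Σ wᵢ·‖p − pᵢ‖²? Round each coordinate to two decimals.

(14.22, 4.89)

The minimiser of Σwᵢ‖p−pᵢ‖² is the weighted centroid p* = (Σwᵢpᵢ)/(Σwᵢ).
Σwᵢ = 108.
Σwᵢxᵢ = 40·9 + 8·12 + 60·18 = 1536.
Σwᵢyᵢ = 40·10 + 8·16 + 60·0 = 528.
x* = 1536/108 = 14.22, y* = 528/108 = 4.89.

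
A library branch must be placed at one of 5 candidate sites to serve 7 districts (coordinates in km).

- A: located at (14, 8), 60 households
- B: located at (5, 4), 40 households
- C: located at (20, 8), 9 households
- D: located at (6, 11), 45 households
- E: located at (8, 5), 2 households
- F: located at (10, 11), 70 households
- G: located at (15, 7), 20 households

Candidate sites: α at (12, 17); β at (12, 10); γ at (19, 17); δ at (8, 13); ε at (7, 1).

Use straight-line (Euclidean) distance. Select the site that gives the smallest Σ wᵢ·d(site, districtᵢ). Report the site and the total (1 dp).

β, total 1140.6 km

Total weighted distance at each candidate:
  α (12, 17): total = 2310.8
  β (12, 10): total = 1140.6
  γ (19, 17): total = 3112.9
  δ (8, 13): total = 1490.7
  ε (7, 1): total = 2262.4
Minimum is at β with total 1140.6 km.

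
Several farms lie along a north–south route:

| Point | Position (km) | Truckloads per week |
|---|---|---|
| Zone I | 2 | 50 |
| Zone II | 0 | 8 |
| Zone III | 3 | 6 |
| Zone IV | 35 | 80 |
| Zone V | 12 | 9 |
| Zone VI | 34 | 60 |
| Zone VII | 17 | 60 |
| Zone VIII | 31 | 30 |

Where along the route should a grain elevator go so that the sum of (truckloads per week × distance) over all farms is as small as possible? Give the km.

For a sum of weighted absolute distances on a line, the optimum is the weighted median (not the mean). Total weight W = 303; half-weight = 151.5.
Sort by position and accumulate weight:
  km 0 (Zone II, w=8) → cum 8
  km 2 (Zone I, w=50) → cum 58
  km 3 (Zone III, w=6) → cum 64
  km 12 (Zone V, w=9) → cum 73
  km 17 (Zone VII, w=60) → cum 133
  km 31 (Zone VIII, w=30) → cum 163  ≥ 151.5 → median here
  km 34 (Zone VI, w=60) → cum 223
  km 35 (Zone IV, w=80) → cum 303
Optimal location: km 31.

x = 31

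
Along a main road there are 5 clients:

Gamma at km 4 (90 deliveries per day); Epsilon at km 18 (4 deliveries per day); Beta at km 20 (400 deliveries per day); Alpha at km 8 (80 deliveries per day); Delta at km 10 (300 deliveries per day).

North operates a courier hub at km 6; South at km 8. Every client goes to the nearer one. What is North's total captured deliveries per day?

90

The indifferent point is the midpoint (6+8)/2 = 7; clients left of it (closer to North at 6) go to North, those right go to South.
  Gamma at 4 (w=90) → North
  Alpha at 8 (w=80) → South
  Delta at 10 (w=300) → South
  Epsilon at 18 (w=4) → South
  Beta at 20 (w=400) → South
North captures 90; South captures 784.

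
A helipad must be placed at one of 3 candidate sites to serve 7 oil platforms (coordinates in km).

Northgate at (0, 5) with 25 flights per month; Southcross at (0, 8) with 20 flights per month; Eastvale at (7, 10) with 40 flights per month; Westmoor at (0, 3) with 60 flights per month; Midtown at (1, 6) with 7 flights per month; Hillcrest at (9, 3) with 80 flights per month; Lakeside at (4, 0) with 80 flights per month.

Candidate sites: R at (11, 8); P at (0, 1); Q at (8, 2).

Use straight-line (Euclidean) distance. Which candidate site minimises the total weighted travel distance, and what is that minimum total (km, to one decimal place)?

Q, total 1747.2 km

Total weighted distance at each candidate:
  R (11, 8): total = 2761.5
  P (0, 1): total = 1919.2
  Q (8, 2): total = 1747.2
Minimum is at Q with total 1747.2 km.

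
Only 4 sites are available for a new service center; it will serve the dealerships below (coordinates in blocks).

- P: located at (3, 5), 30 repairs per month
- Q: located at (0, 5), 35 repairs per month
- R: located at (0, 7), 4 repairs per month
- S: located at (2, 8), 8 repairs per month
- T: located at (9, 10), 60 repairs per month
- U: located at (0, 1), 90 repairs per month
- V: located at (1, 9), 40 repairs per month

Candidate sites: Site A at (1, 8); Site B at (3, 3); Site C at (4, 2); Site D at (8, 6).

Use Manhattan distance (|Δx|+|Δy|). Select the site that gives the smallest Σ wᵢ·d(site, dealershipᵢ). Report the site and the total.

Total weighted distance at each candidate:
  Site A (1, 8): total = 1666
  Site B (3, 3): total = 1861
  Site C (4, 2): total = 2095
  Site D (8, 6): total = 2465
Minimum is at Site A with total 1666 blocks.

Site A, total 1666 blocks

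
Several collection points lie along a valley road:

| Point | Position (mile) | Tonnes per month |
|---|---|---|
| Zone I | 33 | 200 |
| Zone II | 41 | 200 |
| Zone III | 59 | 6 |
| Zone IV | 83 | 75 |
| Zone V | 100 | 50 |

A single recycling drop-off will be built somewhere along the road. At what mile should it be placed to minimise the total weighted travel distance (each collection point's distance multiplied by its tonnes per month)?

For a sum of weighted absolute distances on a line, the optimum is the weighted median (not the mean). Total weight W = 531; half-weight = 265.5.
Sort by position and accumulate weight:
  mile 33 (Zone I, w=200) → cum 200
  mile 41 (Zone II, w=200) → cum 400  ≥ 265.5 → median here
  mile 59 (Zone III, w=6) → cum 406
  mile 83 (Zone IV, w=75) → cum 481
  mile 100 (Zone V, w=50) → cum 531
Optimal location: mile 41.

x = 41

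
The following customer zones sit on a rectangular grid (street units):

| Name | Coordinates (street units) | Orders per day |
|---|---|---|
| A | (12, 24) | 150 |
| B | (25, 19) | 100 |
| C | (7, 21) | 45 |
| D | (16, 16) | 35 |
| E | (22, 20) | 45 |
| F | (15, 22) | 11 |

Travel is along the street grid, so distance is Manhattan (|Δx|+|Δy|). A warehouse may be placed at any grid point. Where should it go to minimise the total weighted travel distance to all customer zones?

Manhattan distance separates: Σwᵢ(|x−xᵢ|+|y−yᵢ|) = Σwᵢ|x−xᵢ| + Σwᵢ|y−yᵢ|, so x and y are optimised independently as 1-D weighted medians.
Total weight W = 386; half = 193.
x-coordinate, sorted with cumulative weight:
  x=7 (C, w=45) cum 45
  x=12 (A, w=150) cum 195  ← median
  x=15 (F, w=11) cum 206
  x=16 (D, w=35) cum 241
  x=22 (E, w=45) cum 286
  x=25 (B, w=100) cum 386
⇒ x* = 12
y-coordinate, sorted with cumulative weight:
  y=16 (D, w=35) cum 35
  y=19 (B, w=100) cum 135
  y=20 (E, w=45) cum 180
  y=21 (C, w=45) cum 225  ← median
  y=22 (F, w=11) cum 236
  y=24 (A, w=150) cum 386
⇒ y* = 21

(12, 21)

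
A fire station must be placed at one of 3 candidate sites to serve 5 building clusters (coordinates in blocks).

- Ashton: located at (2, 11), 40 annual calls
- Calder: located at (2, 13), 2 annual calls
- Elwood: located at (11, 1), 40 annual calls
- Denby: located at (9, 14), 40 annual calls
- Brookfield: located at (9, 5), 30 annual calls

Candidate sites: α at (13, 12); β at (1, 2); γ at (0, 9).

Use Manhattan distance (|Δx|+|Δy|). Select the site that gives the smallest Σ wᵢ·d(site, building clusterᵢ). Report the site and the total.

Total weighted distance at each candidate:
  α (13, 12): total = 1594
  β (1, 2): total = 1994
  γ (0, 9): total = 1882
Minimum is at α with total 1594 blocks.

α, total 1594 blocks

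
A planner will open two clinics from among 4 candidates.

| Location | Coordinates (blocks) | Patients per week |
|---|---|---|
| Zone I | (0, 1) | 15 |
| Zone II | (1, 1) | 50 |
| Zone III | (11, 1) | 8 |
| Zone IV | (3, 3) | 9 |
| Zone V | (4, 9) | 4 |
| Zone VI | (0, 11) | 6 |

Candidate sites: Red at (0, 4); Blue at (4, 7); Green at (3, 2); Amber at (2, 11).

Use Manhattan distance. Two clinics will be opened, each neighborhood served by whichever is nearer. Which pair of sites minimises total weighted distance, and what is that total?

Evaluate every pair (each demand assigned to the nearer of the two):
  {Green, Amber}: total = 319
  {Blue, Green}: total = 347
  {Red, Green}: total = 350
  {Red, Amber}: total = 421
  {Red, Blue}: total = 435
  {Blue, Amber}: total = 769
Best pair: {Green, Amber} with total 319.

{Green, Amber}, total 319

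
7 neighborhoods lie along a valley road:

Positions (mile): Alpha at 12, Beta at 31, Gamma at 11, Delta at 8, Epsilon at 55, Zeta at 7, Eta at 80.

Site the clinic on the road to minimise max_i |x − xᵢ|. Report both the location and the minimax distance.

location 43.5, max distance 36.5

The 1-center on a line is the midpoint of the two extreme points: leftmost at 7, rightmost at 80.
Optimal location = (7 + 80)/2 = 43.5; maximum distance = (80 − 7)/2 = 36.5.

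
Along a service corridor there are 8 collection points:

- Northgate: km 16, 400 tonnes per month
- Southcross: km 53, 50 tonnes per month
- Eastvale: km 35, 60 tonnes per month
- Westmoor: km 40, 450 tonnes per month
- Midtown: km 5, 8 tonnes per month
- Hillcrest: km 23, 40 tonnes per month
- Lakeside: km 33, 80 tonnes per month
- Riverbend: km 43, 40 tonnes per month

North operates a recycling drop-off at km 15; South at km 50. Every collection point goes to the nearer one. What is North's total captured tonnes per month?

The indifferent point is the midpoint (15+50)/2 = 32.5; collection points left of it (closer to North at 15) go to North, those right go to South.
  Midtown at 5 (w=8) → North
  Northgate at 16 (w=400) → North
  Hillcrest at 23 (w=40) → North
  Lakeside at 33 (w=80) → South
  Eastvale at 35 (w=60) → South
  Westmoor at 40 (w=450) → South
  Riverbend at 43 (w=40) → South
  Southcross at 53 (w=50) → South
North captures 448; South captures 680.

448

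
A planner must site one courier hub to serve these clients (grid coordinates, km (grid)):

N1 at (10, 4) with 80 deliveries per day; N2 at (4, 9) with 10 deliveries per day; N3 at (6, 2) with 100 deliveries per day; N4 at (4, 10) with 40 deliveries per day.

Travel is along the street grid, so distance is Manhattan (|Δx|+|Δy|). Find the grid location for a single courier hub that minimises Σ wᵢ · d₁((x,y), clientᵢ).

(6, 4)

Manhattan distance separates: Σwᵢ(|x−xᵢ|+|y−yᵢ|) = Σwᵢ|x−xᵢ| + Σwᵢ|y−yᵢ|, so x and y are optimised independently as 1-D weighted medians.
Total weight W = 230; half = 115.
x-coordinate, sorted with cumulative weight:
  x=4 (N2, w=10) cum 10
  x=4 (N4, w=40) cum 50
  x=6 (N3, w=100) cum 150  ← median
  x=10 (N1, w=80) cum 230
⇒ x* = 6
y-coordinate, sorted with cumulative weight:
  y=2 (N3, w=100) cum 100
  y=4 (N1, w=80) cum 180  ← median
  y=9 (N2, w=10) cum 190
  y=10 (N4, w=40) cum 230
⇒ y* = 4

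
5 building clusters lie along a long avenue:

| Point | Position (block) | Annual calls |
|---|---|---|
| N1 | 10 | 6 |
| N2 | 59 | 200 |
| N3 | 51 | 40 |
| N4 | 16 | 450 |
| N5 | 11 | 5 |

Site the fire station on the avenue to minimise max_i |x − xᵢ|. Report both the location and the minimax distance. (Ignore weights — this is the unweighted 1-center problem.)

The 1-center on a line is the midpoint of the two extreme points: leftmost at 10, rightmost at 59.
Optimal location = (10 + 59)/2 = 34.5; maximum distance = (59 − 10)/2 = 24.5.

location 34.5, max distance 24.5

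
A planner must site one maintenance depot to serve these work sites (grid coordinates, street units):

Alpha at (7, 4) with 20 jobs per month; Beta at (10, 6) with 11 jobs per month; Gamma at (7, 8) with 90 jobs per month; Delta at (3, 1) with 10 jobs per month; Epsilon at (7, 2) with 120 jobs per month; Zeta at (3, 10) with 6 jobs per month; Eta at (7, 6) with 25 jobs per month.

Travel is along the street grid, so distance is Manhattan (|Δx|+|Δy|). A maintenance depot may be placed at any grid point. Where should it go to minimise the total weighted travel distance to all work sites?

(7, 4)

Manhattan distance separates: Σwᵢ(|x−xᵢ|+|y−yᵢ|) = Σwᵢ|x−xᵢ| + Σwᵢ|y−yᵢ|, so x and y are optimised independently as 1-D weighted medians.
Total weight W = 282; half = 141.
x-coordinate, sorted with cumulative weight:
  x=3 (Delta, w=10) cum 10
  x=3 (Zeta, w=6) cum 16
  x=7 (Alpha, w=20) cum 36
  x=7 (Gamma, w=90) cum 126
  x=7 (Epsilon, w=120) cum 246  ← median
  x=7 (Eta, w=25) cum 271
  x=10 (Beta, w=11) cum 282
⇒ x* = 7
y-coordinate, sorted with cumulative weight:
  y=1 (Delta, w=10) cum 10
  y=2 (Epsilon, w=120) cum 130
  y=4 (Alpha, w=20) cum 150  ← median
  y=6 (Beta, w=11) cum 161
  y=6 (Eta, w=25) cum 186
  y=8 (Gamma, w=90) cum 276
  y=10 (Zeta, w=6) cum 282
⇒ y* = 4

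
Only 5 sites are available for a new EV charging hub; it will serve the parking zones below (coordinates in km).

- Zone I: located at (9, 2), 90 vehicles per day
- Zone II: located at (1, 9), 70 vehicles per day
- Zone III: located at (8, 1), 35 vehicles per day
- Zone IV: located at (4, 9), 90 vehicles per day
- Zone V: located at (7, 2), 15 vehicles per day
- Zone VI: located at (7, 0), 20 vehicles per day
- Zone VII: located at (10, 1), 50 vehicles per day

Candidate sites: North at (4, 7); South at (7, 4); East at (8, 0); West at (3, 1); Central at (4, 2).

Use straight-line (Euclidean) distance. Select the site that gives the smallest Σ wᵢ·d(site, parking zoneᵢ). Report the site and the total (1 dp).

South, total 1758.9 km

Total weighted distance at each candidate:
  North (4, 7): total = 1985.2
  South (7, 4): total = 1758.9
  East (8, 0): total = 2086.1
  West (3, 1): total = 2519.6
  Central (4, 2): total = 2178.7
Minimum is at South with total 1758.9 km.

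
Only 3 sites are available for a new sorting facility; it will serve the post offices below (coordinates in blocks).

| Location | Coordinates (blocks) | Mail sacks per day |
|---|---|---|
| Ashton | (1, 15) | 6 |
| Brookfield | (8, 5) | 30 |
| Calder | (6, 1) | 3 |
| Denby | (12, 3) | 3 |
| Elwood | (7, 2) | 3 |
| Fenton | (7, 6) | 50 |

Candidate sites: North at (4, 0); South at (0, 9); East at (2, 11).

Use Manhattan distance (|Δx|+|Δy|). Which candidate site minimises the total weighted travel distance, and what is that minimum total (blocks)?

Total weighted distance at each candidate:
  North (4, 0): total = 885
  South (0, 9): total = 1040
  East (2, 11): total = 1028
Minimum is at North with total 885 blocks.

North, total 885 blocks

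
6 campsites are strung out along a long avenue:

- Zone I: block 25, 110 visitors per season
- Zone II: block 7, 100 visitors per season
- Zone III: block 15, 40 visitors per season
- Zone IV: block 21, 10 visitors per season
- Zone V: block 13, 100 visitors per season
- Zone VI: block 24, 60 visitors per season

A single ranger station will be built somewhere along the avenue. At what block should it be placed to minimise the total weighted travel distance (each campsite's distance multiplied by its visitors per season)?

x = 15

For a sum of weighted absolute distances on a line, the optimum is the weighted median (not the mean). Total weight W = 420; half-weight = 210.
Sort by position and accumulate weight:
  block 7 (Zone II, w=100) → cum 100
  block 13 (Zone V, w=100) → cum 200
  block 15 (Zone III, w=40) → cum 240  ≥ 210 → median here
  block 21 (Zone IV, w=10) → cum 250
  block 24 (Zone VI, w=60) → cum 310
  block 25 (Zone I, w=110) → cum 420
Optimal location: block 15.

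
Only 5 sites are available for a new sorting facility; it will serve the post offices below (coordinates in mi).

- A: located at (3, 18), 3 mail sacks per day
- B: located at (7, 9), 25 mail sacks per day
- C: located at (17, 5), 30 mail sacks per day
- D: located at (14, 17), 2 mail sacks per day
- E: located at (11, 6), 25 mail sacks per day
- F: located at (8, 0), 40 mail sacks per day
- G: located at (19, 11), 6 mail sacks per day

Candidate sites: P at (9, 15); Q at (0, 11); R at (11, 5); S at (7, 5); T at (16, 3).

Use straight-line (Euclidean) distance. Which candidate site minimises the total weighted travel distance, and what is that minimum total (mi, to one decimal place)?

R, total 710.2 mi

Total weighted distance at each candidate:
  P (9, 15): total = 1469.6
  Q (0, 11): total = 1736.3
  R (11, 5): total = 710.2
  S (7, 5): total = 856.1
  T (16, 3): total = 964.1
Minimum is at R with total 710.2 mi.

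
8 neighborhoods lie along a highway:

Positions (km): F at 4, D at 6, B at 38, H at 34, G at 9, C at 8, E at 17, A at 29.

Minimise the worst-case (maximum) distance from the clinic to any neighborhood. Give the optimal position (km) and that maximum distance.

The 1-center on a line is the midpoint of the two extreme points: leftmost at 4, rightmost at 38.
Optimal location = (4 + 38)/2 = 21; maximum distance = (38 − 4)/2 = 17.

location 21, max distance 17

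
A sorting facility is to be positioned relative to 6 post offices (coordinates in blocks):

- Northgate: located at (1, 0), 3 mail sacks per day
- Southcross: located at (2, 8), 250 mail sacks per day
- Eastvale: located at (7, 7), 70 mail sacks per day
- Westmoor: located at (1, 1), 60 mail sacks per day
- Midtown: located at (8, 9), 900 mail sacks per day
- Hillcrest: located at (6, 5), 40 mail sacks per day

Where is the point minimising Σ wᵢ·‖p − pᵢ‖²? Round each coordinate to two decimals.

The minimiser of Σwᵢ‖p−pᵢ‖² is the weighted centroid p* = (Σwᵢpᵢ)/(Σwᵢ).
Σwᵢ = 1323.
Σwᵢxᵢ = 3·1 + 250·2 + 70·7 + 60·1 + 900·8 + 40·6 = 8493.
Σwᵢyᵢ = 3·0 + 250·8 + 70·7 + 60·1 + 900·9 + 40·5 = 10850.
x* = 8493/1323 = 6.42, y* = 10850/1323 = 8.20.

(6.42, 8.20)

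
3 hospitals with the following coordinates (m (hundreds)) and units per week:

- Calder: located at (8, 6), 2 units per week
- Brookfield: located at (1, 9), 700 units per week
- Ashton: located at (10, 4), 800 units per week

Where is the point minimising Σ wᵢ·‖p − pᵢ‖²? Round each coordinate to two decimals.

The minimiser of Σwᵢ‖p−pᵢ‖² is the weighted centroid p* = (Σwᵢpᵢ)/(Σwᵢ).
Σwᵢ = 1502.
Σwᵢxᵢ = 2·8 + 700·1 + 800·10 = 8716.
Σwᵢyᵢ = 2·6 + 700·9 + 800·4 = 9512.
x* = 8716/1502 = 5.80, y* = 9512/1502 = 6.33.

(5.80, 6.33)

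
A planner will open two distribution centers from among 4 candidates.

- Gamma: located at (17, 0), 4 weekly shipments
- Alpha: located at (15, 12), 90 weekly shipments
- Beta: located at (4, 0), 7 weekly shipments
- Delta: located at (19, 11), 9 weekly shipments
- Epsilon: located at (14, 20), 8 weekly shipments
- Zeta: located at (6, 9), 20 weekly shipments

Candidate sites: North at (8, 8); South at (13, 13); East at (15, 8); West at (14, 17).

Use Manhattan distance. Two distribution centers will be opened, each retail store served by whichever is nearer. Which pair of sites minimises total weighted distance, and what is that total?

Evaluate every pair (each demand assigned to the nearer of the two):
  {North, South}: total = 618
  {North, East}: total = 711
  {South, East}: total = 770
  {South, West}: total = 808
  {East, West}: total = 820
  {North, West}: total = 875
Best pair: {North, South} with total 618.

{North, South}, total 618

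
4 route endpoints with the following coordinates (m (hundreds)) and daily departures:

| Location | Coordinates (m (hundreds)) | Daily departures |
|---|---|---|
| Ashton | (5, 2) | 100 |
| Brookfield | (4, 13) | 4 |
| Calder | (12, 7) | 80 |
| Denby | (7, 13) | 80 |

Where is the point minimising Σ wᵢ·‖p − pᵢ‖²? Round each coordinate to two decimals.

(7.71, 7.02)

The minimiser of Σwᵢ‖p−pᵢ‖² is the weighted centroid p* = (Σwᵢpᵢ)/(Σwᵢ).
Σwᵢ = 264.
Σwᵢxᵢ = 100·5 + 4·4 + 80·12 + 80·7 = 2036.
Σwᵢyᵢ = 100·2 + 4·13 + 80·7 + 80·13 = 1852.
x* = 2036/264 = 7.71, y* = 1852/264 = 7.02.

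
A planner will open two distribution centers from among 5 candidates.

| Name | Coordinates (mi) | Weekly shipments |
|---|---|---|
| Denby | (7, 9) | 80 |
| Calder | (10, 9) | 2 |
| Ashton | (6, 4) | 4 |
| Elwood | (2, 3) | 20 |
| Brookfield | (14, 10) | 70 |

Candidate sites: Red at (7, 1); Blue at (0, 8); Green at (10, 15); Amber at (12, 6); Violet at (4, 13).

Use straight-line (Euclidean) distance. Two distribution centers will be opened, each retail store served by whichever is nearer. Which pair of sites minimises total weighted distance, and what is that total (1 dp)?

{Red, Amber}, total 907.1

Evaluate every pair (each demand assigned to the nearer of the two):
  {Red, Amber}: total = 907.1
  {Blue, Amber}: total = 919.7
  {Amber, Violet}: total = 949.5
  {Green, Amber}: total = 1020.8
  {Green, Violet}: total = 1101.1
  {Red, Green}: total = 1117.2
  {Blue, Green}: total = 1133.4
  {Red, Violet}: total = 1265.6
  {Blue, Violet}: total = 1281.8
  {Red, Blue}: total = 1501.2
Best pair: {Red, Amber} with total 907.1.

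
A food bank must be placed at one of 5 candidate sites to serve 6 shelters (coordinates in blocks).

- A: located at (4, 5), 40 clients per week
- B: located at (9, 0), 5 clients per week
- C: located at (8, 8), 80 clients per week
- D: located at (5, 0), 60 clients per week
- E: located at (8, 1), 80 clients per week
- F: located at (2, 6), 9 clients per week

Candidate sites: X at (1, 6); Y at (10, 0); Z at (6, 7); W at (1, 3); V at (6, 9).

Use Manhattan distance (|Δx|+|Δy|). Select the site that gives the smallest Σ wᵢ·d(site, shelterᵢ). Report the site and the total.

Total weighted distance at each candidate:
  X (1, 6): total = 2519
  Y (10, 0): total = 1911
  Z (6, 7): total = 1615
  W (1, 3): total = 2391
  V (6, 9): total = 2003
Minimum is at Z with total 1615 blocks.

Z, total 1615 blocks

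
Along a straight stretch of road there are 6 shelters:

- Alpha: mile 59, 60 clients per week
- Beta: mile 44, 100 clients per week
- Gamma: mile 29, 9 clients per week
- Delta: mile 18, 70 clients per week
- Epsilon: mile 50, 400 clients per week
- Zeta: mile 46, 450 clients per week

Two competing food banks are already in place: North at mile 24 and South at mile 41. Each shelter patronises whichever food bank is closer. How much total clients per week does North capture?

79

The indifferent point is the midpoint (24+41)/2 = 32.5; shelters left of it (closer to North at 24) go to North, those right go to South.
  Delta at 18 (w=70) → North
  Gamma at 29 (w=9) → North
  Beta at 44 (w=100) → South
  Zeta at 46 (w=450) → South
  Epsilon at 50 (w=400) → South
  Alpha at 59 (w=60) → South
North captures 79; South captures 1010.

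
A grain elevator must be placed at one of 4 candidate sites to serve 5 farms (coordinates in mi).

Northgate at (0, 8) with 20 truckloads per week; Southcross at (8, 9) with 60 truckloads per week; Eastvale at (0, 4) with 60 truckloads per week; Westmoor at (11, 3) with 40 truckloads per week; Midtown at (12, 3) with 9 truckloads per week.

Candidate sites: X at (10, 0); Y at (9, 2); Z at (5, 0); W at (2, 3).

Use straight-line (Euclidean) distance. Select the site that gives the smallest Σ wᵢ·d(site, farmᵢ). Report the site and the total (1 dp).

W, total 1201.0 mi

Total weighted distance at each candidate:
  X (10, 0): total = 1614.5
  Y (9, 2): total = 1311.7
  Z (5, 0): total = 1478.9
  W (2, 3): total = 1201.0
Minimum is at W with total 1201.0 mi.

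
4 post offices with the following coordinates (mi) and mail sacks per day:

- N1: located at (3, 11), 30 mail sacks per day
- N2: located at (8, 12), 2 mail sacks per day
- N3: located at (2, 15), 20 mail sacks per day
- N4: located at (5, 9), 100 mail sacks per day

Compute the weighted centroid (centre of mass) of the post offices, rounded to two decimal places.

The minimiser of Σwᵢ‖p−pᵢ‖² is the weighted centroid p* = (Σwᵢpᵢ)/(Σwᵢ).
Σwᵢ = 152.
Σwᵢxᵢ = 30·3 + 2·8 + 20·2 + 100·5 = 646.
Σwᵢyᵢ = 30·11 + 2·12 + 20·15 + 100·9 = 1554.
x* = 646/152 = 4.25, y* = 1554/152 = 10.22.

(4.25, 10.22)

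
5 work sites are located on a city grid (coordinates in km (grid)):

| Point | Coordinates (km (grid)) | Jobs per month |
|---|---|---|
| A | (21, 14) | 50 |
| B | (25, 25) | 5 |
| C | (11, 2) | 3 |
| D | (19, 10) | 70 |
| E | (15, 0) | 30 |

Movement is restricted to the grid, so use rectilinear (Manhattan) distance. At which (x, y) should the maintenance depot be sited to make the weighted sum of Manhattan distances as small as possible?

Manhattan distance separates: Σwᵢ(|x−xᵢ|+|y−yᵢ|) = Σwᵢ|x−xᵢ| + Σwᵢ|y−yᵢ|, so x and y are optimised independently as 1-D weighted medians.
Total weight W = 158; half = 79.
x-coordinate, sorted with cumulative weight:
  x=11 (C, w=3) cum 3
  x=15 (E, w=30) cum 33
  x=19 (D, w=70) cum 103  ← median
  x=21 (A, w=50) cum 153
  x=25 (B, w=5) cum 158
⇒ x* = 19
y-coordinate, sorted with cumulative weight:
  y=0 (E, w=30) cum 30
  y=2 (C, w=3) cum 33
  y=10 (D, w=70) cum 103  ← median
  y=14 (A, w=50) cum 153
  y=25 (B, w=5) cum 158
⇒ y* = 10

(19, 10)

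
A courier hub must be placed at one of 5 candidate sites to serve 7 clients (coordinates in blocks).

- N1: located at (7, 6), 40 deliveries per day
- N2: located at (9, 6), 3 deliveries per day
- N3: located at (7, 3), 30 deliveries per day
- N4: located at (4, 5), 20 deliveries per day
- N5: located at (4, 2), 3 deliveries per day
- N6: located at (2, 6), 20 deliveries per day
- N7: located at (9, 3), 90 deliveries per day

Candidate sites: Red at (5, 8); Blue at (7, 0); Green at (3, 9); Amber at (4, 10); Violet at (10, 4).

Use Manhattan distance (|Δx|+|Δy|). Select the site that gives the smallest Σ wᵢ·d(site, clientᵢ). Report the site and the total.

Violet, total 873 blocks

Total weighted distance at each candidate:
  Red (5, 8): total = 1399
  Blue (7, 0): total = 1199
  Green (3, 9): total = 1891
  Amber (4, 10): total = 1931
  Violet (10, 4): total = 873
Minimum is at Violet with total 873 blocks.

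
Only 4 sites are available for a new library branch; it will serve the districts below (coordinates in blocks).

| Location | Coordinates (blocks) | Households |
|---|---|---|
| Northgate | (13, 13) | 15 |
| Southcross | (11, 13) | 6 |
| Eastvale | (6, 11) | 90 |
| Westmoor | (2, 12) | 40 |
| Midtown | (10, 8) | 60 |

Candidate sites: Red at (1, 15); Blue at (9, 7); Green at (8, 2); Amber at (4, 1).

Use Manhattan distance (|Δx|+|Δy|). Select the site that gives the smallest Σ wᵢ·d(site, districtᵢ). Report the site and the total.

Blue, total 1428 blocks

Total weighted distance at each candidate:
  Red (1, 15): total = 2212
  Blue (9, 7): total = 1428
  Green (8, 2): total = 2434
  Amber (4, 1): total = 2809
Minimum is at Blue with total 1428 blocks.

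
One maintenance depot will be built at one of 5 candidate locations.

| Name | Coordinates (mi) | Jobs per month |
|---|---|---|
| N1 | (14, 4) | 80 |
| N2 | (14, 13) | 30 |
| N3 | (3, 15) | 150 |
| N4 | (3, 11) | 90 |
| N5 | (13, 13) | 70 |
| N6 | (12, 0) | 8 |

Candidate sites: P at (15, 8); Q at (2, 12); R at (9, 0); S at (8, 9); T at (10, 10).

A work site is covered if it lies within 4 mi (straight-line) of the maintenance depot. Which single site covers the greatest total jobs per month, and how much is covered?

Coverage radius r = 4 mi; a point is covered iff (Δx)²+(Δy)² ≤ 4² = 16.
  P (15, 8): covers {none} → 0
  Q (2, 12): covers {N3, N4} → 240
  R (9, 0): covers {N6} → 8
  S (8, 9): covers {none} → 0
  T (10, 10): covers {none} → 0
Maximum coverage at Q: 240 jobs per month.

Q, covering 240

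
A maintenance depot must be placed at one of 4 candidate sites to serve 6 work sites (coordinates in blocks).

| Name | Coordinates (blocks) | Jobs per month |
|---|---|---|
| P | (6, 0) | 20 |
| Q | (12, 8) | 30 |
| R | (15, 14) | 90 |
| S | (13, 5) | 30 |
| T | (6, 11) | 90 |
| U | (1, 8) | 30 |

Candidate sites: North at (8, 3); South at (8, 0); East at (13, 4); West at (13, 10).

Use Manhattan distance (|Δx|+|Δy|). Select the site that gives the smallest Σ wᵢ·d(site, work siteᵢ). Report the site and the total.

Total weighted distance at each candidate:
  North (8, 3): total = 3460
  South (8, 0): total = 4210
  East (13, 4): total = 3220
  West (13, 10): total = 2260
Minimum is at West with total 2260 blocks.

West, total 2260 blocks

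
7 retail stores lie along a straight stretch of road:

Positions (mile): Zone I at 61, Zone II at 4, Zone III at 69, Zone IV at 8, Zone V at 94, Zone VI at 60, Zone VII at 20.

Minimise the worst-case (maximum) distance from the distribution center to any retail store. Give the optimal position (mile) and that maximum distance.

The 1-center on a line is the midpoint of the two extreme points: leftmost at 4, rightmost at 94.
Optimal location = (4 + 94)/2 = 49; maximum distance = (94 − 4)/2 = 45.

location 49, max distance 45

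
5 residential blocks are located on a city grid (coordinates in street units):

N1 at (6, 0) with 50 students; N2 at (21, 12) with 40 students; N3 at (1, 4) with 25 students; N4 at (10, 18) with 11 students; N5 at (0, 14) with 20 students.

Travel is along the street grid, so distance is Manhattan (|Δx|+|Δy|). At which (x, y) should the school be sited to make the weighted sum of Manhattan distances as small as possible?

(6, 4)

Manhattan distance separates: Σwᵢ(|x−xᵢ|+|y−yᵢ|) = Σwᵢ|x−xᵢ| + Σwᵢ|y−yᵢ|, so x and y are optimised independently as 1-D weighted medians.
Total weight W = 146; half = 73.
x-coordinate, sorted with cumulative weight:
  x=0 (N5, w=20) cum 20
  x=1 (N3, w=25) cum 45
  x=6 (N1, w=50) cum 95  ← median
  x=10 (N4, w=11) cum 106
  x=21 (N2, w=40) cum 146
⇒ x* = 6
y-coordinate, sorted with cumulative weight:
  y=0 (N1, w=50) cum 50
  y=4 (N3, w=25) cum 75  ← median
  y=12 (N2, w=40) cum 115
  y=14 (N5, w=20) cum 135
  y=18 (N4, w=11) cum 146
⇒ y* = 4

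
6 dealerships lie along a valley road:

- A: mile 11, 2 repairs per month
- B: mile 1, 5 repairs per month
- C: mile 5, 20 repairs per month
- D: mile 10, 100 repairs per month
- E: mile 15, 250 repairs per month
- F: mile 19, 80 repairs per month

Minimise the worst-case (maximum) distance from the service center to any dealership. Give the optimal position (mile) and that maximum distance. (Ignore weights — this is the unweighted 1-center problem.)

The 1-center on a line is the midpoint of the two extreme points: leftmost at 1, rightmost at 19.
Optimal location = (1 + 19)/2 = 10; maximum distance = (19 − 1)/2 = 9.

location 10, max distance 9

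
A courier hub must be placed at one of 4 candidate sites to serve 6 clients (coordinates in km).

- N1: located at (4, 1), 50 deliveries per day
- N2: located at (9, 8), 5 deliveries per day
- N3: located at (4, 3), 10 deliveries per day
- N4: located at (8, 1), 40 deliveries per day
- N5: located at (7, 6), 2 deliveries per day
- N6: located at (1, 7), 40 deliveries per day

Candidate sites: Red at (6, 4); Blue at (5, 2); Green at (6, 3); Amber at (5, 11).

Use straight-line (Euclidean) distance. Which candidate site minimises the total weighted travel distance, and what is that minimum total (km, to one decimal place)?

Total weighted distance at each candidate:
  Red (6, 4): total = 609.6
  Blue (5, 2): total = 512.5
  Green (6, 3): total = 566.2
  Amber (5, 11): total = 1262.8
Minimum is at Blue with total 512.5 km.

Blue, total 512.5 km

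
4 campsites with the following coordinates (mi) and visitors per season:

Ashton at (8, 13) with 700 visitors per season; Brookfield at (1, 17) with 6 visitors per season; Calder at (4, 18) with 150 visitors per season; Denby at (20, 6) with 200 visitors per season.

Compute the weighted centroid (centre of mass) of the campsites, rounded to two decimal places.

The minimiser of Σwᵢ‖p−pᵢ‖² is the weighted centroid p* = (Σwᵢpᵢ)/(Σwᵢ).
Σwᵢ = 1056.
Σwᵢxᵢ = 700·8 + 6·1 + 150·4 + 200·20 = 10206.
Σwᵢyᵢ = 700·13 + 6·17 + 150·18 + 200·6 = 13102.
x* = 10206/1056 = 9.66, y* = 13102/1056 = 12.41.

(9.66, 12.41)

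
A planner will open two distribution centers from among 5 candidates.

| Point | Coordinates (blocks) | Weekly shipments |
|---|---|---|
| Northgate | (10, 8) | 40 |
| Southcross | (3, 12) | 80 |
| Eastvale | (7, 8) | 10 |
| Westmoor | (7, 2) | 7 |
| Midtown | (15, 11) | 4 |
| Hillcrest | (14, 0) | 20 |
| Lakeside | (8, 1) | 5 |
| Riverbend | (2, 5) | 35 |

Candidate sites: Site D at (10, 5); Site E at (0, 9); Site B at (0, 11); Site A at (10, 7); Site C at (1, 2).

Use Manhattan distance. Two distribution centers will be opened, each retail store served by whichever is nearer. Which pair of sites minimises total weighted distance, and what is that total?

Evaluate every pair (each demand assigned to the nearer of the two):
  {Site B, Site A}: total = 1032
  {Site D, Site B}: total = 1076
  {Site E, Site A}: total = 1122
  {Site D, Site E}: total = 1166
  {Site A, Site C}: total = 1518
  {Site B, Site C}: total = 1522
  {Site D, Site C}: total = 1576
  {Site E, Site C}: total = 1590
  {Site D, Site A}: total = 1608
  {Site E, Site B}: total = 1748
Best pair: {Site B, Site A} with total 1032.

{Site B, Site A}, total 1032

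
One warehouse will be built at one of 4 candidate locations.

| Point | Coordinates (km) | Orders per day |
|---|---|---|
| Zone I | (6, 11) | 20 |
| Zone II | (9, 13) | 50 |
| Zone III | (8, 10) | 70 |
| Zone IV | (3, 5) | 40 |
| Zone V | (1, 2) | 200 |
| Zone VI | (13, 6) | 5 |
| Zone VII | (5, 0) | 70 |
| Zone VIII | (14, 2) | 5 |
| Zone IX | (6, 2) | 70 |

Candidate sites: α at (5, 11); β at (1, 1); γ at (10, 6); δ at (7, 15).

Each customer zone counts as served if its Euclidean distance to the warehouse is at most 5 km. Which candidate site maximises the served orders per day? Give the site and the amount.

Coverage radius r = 5 km; a point is covered iff (Δx)²+(Δy)² ≤ 5² = 25.
  α (5, 11): covers {Zone I, Zone II, Zone III} → 140
  β (1, 1): covers {Zone IV, Zone V, Zone VII} → 310
  γ (10, 6): covers {Zone III, Zone VI} → 75
  δ (7, 15): covers {Zone I, Zone II} → 70
Maximum coverage at β: 310 orders per day.

β, covering 310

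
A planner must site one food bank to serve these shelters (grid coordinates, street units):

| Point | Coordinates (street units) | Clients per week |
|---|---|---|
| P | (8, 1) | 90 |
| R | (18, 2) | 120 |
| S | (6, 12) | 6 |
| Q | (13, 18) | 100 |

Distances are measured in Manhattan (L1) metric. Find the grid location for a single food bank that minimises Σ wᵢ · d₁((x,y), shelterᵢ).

(13, 2)

Manhattan distance separates: Σwᵢ(|x−xᵢ|+|y−yᵢ|) = Σwᵢ|x−xᵢ| + Σwᵢ|y−yᵢ|, so x and y are optimised independently as 1-D weighted medians.
Total weight W = 316; half = 158.
x-coordinate, sorted with cumulative weight:
  x=6 (S, w=6) cum 6
  x=8 (P, w=90) cum 96
  x=13 (Q, w=100) cum 196  ← median
  x=18 (R, w=120) cum 316
⇒ x* = 13
y-coordinate, sorted with cumulative weight:
  y=1 (P, w=90) cum 90
  y=2 (R, w=120) cum 210  ← median
  y=12 (S, w=6) cum 216
  y=18 (Q, w=100) cum 316
⇒ y* = 2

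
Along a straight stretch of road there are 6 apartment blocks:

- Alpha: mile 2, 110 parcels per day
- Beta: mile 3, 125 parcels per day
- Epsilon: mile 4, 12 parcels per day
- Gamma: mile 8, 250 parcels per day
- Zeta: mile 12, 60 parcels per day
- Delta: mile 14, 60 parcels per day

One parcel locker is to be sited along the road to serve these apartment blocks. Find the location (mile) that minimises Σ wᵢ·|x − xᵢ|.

x = 8

For a sum of weighted absolute distances on a line, the optimum is the weighted median (not the mean). Total weight W = 617; half-weight = 308.5.
Sort by position and accumulate weight:
  mile 2 (Alpha, w=110) → cum 110
  mile 3 (Beta, w=125) → cum 235
  mile 4 (Epsilon, w=12) → cum 247
  mile 8 (Gamma, w=250) → cum 497  ≥ 308.5 → median here
  mile 12 (Zeta, w=60) → cum 557
  mile 14 (Delta, w=60) → cum 617
Optimal location: mile 8.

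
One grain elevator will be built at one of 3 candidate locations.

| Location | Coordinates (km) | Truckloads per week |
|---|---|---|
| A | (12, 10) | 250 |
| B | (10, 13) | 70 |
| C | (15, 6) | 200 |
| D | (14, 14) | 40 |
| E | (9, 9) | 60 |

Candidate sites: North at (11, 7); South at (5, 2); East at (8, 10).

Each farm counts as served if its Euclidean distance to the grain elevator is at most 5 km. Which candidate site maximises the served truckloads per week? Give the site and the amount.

North, covering 510

Coverage radius r = 5 km; a point is covered iff (Δx)²+(Δy)² ≤ 5² = 25.
  North (11, 7): covers {A, C, E} → 510
  South (5, 2): covers {none} → 0
  East (8, 10): covers {A, B, E} → 380
Maximum coverage at North: 510 truckloads per week.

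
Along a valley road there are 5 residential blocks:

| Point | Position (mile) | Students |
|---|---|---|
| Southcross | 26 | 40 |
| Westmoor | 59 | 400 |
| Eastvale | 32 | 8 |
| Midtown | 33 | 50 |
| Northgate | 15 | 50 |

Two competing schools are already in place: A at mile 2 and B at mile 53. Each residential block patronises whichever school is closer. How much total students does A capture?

The indifferent point is the midpoint (2+53)/2 = 27.5; residential blocks left of it (closer to A at 2) go to A, those right go to B.
  Northgate at 15 (w=50) → A
  Southcross at 26 (w=40) → A
  Eastvale at 32 (w=8) → B
  Midtown at 33 (w=50) → B
  Westmoor at 59 (w=400) → B
A captures 90; B captures 458.

90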